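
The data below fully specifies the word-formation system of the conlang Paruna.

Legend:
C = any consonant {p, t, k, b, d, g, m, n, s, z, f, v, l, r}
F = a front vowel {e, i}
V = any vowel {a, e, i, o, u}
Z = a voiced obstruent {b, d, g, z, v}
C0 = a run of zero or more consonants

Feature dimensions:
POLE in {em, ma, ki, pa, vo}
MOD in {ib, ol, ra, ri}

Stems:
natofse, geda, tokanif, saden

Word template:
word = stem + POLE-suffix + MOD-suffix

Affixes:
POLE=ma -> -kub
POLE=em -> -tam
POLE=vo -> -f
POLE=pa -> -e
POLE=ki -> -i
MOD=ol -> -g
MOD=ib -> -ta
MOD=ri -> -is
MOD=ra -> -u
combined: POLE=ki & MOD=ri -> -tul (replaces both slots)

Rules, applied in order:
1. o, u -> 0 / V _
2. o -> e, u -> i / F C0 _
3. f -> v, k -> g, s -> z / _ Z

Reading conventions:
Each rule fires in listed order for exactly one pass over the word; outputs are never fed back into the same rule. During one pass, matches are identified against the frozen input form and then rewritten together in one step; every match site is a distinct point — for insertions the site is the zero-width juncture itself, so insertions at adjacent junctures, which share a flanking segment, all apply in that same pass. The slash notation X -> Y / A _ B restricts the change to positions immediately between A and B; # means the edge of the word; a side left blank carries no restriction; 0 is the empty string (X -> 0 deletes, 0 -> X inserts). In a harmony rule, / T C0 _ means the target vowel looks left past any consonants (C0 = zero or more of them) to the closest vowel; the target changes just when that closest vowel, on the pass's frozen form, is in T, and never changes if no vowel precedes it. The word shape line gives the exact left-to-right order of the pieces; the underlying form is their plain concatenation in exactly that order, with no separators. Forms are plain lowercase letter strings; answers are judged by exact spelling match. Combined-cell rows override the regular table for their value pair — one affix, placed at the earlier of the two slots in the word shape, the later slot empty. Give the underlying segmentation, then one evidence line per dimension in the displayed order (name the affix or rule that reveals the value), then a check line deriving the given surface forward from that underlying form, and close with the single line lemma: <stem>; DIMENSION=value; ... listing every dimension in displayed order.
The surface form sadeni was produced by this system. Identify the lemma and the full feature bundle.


underlying: saden-i-u
POLE=ki - signalled by the affix -i
MOD=ra - signalled by the affix -u
check: sadeniu -> sadeni -> sadeni -> sadeni
lemma: saden; POLE=ki; MOD=ra


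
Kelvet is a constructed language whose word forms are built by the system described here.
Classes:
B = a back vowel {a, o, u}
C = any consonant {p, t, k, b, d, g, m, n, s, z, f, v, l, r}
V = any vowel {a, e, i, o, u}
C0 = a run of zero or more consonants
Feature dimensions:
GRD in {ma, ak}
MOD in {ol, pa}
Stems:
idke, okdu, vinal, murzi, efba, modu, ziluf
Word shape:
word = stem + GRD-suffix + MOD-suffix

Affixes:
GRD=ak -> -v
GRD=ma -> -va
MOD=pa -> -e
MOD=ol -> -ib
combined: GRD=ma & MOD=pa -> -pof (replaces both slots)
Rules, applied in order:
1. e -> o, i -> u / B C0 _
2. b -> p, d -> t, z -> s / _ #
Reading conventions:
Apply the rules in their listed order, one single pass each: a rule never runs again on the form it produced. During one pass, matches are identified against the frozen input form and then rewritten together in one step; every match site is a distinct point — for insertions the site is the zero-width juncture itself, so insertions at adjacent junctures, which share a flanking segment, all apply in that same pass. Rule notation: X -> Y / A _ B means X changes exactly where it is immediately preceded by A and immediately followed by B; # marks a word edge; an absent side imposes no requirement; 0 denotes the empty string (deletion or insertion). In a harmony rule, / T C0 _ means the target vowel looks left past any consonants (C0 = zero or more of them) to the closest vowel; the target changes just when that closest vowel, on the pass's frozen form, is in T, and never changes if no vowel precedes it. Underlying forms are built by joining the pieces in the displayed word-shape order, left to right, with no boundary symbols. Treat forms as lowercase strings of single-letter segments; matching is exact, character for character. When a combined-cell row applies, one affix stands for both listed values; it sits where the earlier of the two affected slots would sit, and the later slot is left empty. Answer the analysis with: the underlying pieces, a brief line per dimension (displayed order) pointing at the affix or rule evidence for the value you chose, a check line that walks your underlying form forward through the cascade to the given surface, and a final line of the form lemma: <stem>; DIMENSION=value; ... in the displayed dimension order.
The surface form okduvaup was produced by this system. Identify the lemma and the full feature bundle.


underlying: okdu-va-ib
GRD=ma - signalled by the affix -va
MOD=ol - signalled by the affix -ib
check: okduvaib -> okduvaub -> okduvaup
lemma: okdu; GRD=ma; MOD=ol


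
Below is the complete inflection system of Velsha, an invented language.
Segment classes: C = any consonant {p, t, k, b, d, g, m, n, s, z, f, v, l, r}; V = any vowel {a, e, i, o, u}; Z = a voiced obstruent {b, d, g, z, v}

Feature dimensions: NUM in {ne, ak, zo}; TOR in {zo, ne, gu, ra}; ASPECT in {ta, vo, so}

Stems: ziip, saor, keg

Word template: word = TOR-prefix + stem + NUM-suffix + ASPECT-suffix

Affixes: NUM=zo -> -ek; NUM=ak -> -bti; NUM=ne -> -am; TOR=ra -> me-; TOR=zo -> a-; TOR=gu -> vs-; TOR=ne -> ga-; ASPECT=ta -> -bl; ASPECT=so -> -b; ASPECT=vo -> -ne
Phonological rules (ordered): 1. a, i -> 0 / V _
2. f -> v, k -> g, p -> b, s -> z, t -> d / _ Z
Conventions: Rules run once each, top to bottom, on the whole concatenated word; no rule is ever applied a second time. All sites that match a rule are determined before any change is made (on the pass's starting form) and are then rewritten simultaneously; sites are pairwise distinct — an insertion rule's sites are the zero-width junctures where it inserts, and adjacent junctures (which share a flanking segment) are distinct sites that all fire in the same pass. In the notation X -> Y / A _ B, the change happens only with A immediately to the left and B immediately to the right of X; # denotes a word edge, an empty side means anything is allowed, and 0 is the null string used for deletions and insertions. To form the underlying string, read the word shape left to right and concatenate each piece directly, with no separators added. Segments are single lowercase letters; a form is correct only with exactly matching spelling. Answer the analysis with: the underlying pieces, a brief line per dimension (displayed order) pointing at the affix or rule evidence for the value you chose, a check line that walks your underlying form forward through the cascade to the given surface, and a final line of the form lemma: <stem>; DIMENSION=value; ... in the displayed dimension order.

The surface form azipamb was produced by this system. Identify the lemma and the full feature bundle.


underlying: a-ziip-am-b
NUM=ne - signalled by the affix -am
TOR=zo - signalled by the affix a-
ASPECT=so - signalled by the affix -b
check: aziipamb -> azipamb -> azipamb
lemma: ziip; NUM=ne; TOR=zo; ASPECT=so


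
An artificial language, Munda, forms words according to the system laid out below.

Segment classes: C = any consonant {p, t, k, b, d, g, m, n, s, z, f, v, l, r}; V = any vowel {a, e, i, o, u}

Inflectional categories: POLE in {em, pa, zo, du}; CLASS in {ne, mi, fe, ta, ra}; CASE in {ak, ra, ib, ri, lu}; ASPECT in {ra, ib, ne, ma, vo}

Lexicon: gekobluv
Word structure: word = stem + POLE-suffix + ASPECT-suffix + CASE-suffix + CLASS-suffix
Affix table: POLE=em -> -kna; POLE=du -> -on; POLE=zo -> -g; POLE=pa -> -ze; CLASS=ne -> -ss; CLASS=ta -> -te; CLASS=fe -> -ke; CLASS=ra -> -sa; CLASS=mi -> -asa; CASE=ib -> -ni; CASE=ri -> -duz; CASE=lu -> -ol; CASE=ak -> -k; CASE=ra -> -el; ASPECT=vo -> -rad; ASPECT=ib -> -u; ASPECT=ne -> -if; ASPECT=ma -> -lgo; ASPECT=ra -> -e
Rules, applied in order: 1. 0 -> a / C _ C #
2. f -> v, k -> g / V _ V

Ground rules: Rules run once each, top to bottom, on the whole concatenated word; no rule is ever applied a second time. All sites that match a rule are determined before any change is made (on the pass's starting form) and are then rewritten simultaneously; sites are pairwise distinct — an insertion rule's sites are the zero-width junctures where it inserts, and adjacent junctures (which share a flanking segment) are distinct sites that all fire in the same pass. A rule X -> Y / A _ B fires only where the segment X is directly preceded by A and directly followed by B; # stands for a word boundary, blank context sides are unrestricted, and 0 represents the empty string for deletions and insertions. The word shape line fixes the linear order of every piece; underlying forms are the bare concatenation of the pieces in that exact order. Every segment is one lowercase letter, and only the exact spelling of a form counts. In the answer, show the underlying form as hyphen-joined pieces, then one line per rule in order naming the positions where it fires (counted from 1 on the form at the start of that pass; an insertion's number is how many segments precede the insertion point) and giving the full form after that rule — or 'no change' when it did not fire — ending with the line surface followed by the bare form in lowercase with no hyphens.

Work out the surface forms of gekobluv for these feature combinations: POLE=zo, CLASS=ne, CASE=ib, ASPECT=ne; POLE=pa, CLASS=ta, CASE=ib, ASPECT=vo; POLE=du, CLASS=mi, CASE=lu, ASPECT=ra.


cell POLE=zo, CLASS=ne, CASE=ib, ASPECT=ne:
underlying: gekobluv-g-if-ni-ss
1. 0 -> a / C _ C #: inserts after position(s) 14: gekobluvgifnisas
2. f -> v, k -> g / V _ V: fires at position(s) 3: gegobluvgifnisas
surface: gegobluvgifnisas

cell POLE=pa, CLASS=ta, CASE=ib, ASPECT=vo:
underlying: gekobluv-ze-rad-ni-te
1. 0 -> a / C _ C #: no change
2. f -> v, k -> g / V _ V: fires at position(s) 3: gegobluvzeradnite
surface: gegobluvzeradnite

cell POLE=du, CLASS=mi, CASE=lu, ASPECT=ra:
underlying: gekobluv-on-e-ol-asa
1. 0 -> a / C _ C #: no change
2. f -> v, k -> g / V _ V: fires at position(s) 3: gegobluvoneolasa
surface: gegobluvoneolasa


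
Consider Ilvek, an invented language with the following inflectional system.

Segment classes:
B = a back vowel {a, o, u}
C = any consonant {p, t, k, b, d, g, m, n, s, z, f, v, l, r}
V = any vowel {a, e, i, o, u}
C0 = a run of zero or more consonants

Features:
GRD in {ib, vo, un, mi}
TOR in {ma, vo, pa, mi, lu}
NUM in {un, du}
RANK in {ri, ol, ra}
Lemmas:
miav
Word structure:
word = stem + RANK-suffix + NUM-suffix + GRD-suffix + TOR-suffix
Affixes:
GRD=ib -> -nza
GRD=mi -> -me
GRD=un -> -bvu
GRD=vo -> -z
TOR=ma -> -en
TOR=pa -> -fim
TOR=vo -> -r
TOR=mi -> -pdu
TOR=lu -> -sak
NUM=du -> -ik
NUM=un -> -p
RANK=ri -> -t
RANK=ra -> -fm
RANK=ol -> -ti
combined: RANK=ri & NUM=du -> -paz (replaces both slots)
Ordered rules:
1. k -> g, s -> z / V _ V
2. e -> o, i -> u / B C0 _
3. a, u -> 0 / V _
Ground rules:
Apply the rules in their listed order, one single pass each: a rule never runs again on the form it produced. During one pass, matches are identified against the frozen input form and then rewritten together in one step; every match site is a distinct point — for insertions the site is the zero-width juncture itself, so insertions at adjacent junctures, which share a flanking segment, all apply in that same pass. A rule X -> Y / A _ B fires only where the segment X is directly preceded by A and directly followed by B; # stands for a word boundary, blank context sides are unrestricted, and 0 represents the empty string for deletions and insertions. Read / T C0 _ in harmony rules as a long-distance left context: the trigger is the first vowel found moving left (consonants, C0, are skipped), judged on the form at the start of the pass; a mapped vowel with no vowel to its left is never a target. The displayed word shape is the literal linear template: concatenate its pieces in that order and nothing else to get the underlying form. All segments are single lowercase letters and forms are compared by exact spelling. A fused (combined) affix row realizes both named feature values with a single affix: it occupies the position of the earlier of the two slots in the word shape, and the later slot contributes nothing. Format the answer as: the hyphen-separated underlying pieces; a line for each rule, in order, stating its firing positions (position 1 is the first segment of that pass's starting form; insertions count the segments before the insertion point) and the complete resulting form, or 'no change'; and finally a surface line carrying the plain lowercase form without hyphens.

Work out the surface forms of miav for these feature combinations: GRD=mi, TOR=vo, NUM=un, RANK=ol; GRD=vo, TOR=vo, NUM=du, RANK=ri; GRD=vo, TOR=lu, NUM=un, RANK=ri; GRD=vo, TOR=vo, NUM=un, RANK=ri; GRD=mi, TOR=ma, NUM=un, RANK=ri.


cell GRD=mi, TOR=vo, NUM=un, RANK=ol:
underlying: miav-ti-p-me-r
1. k -> g, s -> z / V _ V: no change
2. e -> o, i -> u / B C0 _: fires at position(s) 6: miavtupmer
3. a, u -> 0 / V _: fires at position(s) 3: mivtupmer
surface: mivtupmer

cell GRD=vo, TOR=vo, NUM=du, RANK=ri:
underlying: miav-paz-z-r
1. k -> g, s -> z / V _ V: no change
2. e -> o, i -> u / B C0 _: no change
3. a, u -> 0 / V _: fires at position(s) 3: mivpazzr
surface: mivpazzr

cell GRD=vo, TOR=lu, NUM=un, RANK=ri:
underlying: miav-t-p-z-sak
1. k -> g, s -> z / V _ V: no change
2. e -> o, i -> u / B C0 _: no change
3. a, u -> 0 / V _: fires at position(s) 3: mivtpzsak
surface: mivtpzsak

cell GRD=vo, TOR=vo, NUM=un, RANK=ri:
underlying: miav-t-p-z-r
1. k -> g, s -> z / V _ V: no change
2. e -> o, i -> u / B C0 _: no change
3. a, u -> 0 / V _: fires at position(s) 3: mivtpzr
surface: mivtpzr

cell GRD=mi, TOR=ma, NUM=un, RANK=ri:
underlying: miav-t-p-me-en
1. k -> g, s -> z / V _ V: no change
2. e -> o, i -> u / B C0 _: fires at position(s) 8: miavtpmoen
3. a, u -> 0 / V _: fires at position(s) 3: mivtpmoen
surface: mivtpmoen


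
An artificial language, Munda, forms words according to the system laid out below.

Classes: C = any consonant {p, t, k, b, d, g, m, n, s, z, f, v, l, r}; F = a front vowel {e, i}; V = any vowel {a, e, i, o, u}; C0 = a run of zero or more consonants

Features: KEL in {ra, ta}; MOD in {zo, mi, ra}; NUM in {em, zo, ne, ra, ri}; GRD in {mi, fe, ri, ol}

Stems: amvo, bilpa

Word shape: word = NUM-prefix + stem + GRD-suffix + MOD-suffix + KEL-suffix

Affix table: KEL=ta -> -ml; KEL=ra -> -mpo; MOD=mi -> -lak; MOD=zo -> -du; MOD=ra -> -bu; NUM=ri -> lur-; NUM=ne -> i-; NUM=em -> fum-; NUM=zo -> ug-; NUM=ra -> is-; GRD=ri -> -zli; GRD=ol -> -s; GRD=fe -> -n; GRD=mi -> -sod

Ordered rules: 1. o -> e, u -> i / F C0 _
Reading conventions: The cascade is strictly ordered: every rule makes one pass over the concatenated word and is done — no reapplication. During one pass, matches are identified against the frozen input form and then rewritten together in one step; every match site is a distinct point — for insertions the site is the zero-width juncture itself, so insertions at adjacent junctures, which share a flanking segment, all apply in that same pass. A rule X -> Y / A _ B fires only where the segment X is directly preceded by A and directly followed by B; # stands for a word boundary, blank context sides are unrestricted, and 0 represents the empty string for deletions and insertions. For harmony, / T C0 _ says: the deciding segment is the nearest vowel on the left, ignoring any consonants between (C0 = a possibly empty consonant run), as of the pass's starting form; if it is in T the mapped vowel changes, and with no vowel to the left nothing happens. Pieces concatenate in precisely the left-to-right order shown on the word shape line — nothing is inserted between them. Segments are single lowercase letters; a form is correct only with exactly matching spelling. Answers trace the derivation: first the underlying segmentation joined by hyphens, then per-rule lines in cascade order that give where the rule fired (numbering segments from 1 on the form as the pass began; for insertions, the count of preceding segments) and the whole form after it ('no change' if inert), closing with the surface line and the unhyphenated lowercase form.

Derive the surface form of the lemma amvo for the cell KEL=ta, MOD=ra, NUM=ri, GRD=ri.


underlying: lur-amvo-zli-bu-ml
1. o -> e, u -> i / F C0 _: fires at position(s) 12: luramvozlibiml
surface: luramvozlibiml


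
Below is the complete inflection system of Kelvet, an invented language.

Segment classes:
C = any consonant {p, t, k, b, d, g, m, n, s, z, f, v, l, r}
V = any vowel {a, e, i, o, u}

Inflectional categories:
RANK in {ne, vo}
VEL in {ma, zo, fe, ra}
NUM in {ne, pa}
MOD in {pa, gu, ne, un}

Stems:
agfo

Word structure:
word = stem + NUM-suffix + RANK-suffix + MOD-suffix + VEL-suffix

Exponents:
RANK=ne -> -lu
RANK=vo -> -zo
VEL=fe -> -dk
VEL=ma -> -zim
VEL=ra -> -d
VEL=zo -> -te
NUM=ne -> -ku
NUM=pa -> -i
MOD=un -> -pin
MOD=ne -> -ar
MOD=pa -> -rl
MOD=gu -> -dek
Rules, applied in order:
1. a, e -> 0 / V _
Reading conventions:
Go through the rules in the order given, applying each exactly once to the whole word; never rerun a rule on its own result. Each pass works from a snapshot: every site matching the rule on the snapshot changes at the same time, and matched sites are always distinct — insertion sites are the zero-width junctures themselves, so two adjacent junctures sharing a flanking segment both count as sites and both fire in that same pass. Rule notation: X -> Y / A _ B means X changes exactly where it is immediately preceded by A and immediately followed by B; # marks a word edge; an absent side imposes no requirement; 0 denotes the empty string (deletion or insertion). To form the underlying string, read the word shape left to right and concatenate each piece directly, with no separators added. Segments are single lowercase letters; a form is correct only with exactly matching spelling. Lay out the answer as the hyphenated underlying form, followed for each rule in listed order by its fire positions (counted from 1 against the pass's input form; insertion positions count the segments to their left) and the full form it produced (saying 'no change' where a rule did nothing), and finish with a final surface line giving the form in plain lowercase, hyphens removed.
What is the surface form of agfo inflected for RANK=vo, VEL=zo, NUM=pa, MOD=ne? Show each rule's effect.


underlying: agfo-i-zo-ar-te
1. a, e -> 0 / V _: fires at position(s) 8: agfoizorte
surface: agfoizorte


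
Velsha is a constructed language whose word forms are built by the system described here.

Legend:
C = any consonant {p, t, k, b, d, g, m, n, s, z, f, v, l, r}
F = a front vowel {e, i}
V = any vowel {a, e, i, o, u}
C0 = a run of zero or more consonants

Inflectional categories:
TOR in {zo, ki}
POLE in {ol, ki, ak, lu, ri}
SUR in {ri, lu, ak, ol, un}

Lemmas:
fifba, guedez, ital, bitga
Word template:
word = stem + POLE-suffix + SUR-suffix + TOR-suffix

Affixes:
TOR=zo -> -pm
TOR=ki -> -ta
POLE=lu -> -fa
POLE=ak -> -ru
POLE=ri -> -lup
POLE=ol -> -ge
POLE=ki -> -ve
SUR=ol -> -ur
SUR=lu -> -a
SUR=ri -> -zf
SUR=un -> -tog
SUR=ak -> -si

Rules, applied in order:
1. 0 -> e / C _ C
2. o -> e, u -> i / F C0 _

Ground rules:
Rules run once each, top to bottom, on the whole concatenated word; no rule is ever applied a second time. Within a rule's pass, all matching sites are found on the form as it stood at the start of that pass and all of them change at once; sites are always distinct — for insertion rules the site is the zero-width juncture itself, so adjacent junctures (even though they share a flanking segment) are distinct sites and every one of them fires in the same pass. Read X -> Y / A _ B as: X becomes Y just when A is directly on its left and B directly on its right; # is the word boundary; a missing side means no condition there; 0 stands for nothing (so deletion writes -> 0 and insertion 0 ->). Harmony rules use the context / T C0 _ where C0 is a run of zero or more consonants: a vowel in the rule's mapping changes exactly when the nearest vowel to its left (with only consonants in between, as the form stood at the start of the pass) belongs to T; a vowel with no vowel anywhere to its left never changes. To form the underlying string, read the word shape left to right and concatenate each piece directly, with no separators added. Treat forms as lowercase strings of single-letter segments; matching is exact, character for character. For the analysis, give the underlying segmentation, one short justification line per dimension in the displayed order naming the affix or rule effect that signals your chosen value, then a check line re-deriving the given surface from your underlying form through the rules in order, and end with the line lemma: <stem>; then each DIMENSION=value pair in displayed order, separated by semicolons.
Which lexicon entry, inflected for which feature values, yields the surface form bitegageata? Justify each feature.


underlying: bitga-ge-a-ta
TOR=ki - signalled by the affix -ta
POLE=ol - signalled by the affix -ge
SUR=lu - signalled by the affix -a
check: bitgageata -> bitegageata -> bitegageata
lemma: bitga; TOR=ki; POLE=ol; SUR=lu


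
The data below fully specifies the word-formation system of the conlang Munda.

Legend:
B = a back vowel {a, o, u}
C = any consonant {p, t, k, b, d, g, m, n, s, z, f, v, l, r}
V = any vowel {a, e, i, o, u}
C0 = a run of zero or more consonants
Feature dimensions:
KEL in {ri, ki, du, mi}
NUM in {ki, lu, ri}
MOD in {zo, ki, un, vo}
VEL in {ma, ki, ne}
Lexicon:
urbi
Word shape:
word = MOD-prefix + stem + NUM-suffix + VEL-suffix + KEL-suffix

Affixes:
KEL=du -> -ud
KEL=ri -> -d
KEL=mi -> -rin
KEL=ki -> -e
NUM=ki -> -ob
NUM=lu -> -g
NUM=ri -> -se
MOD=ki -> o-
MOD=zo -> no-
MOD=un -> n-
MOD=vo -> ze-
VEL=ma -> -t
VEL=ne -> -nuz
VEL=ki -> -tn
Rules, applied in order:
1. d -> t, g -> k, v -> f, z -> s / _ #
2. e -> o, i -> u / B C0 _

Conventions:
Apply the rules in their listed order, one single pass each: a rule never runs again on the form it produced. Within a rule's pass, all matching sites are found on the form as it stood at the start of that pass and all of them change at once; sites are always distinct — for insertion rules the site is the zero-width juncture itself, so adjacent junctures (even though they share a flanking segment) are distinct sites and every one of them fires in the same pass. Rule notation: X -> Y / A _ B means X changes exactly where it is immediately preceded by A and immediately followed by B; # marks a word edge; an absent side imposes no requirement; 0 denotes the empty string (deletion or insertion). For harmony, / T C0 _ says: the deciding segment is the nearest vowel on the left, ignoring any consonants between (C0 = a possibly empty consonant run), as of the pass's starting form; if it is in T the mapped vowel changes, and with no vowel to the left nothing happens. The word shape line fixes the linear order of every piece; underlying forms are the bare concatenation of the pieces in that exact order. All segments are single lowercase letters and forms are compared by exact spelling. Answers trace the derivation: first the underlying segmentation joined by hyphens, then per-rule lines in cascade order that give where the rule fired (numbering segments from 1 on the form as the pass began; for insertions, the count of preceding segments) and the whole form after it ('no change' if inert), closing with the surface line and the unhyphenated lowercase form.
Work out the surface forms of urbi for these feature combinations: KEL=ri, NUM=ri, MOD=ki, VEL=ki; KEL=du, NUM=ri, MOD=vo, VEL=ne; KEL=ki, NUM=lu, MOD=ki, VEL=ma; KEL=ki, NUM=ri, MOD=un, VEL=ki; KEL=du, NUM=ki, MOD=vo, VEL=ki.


cell KEL=ri, NUM=ri, MOD=ki, VEL=ki:
underlying: o-urbi-se-tn-d
1. d -> t, g -> k, v -> f, z -> s / _ #: fires at position(s) 10: ourbisetnt
2. e -> o, i -> u / B C0 _: fires at position(s) 5: ourbusetnt
surface: ourbusetnt

cell KEL=du, NUM=ri, MOD=vo, VEL=ne:
underlying: ze-urbi-se-nuz-ud
1. d -> t, g -> k, v -> f, z -> s / _ #: fires at position(s) 13: zeurbisenuzut
2. e -> o, i -> u / B C0 _: fires at position(s) 6: zeurbusenuzut
surface: zeurbusenuzut

cell KEL=ki, NUM=lu, MOD=ki, VEL=ma:
underlying: o-urbi-g-t-e
1. d -> t, g -> k, v -> f, z -> s / _ #: no change
2. e -> o, i -> u / B C0 _: fires at position(s) 5: ourbugte
surface: ourbugte

cell KEL=ki, NUM=ri, MOD=un, VEL=ki:
underlying: n-urbi-se-tn-e
1. d -> t, g -> k, v -> f, z -> s / _ #: no change
2. e -> o, i -> u / B C0 _: fires at position(s) 5: nurbusetne
surface: nurbusetne

cell KEL=du, NUM=ki, MOD=vo, VEL=ki:
underlying: ze-urbi-ob-tn-ud
1. d -> t, g -> k, v -> f, z -> s / _ #: fires at position(s) 12: zeurbiobtnut
2. e -> o, i -> u / B C0 _: fires at position(s) 6: zeurbuobtnut
surface: zeurbuobtnut


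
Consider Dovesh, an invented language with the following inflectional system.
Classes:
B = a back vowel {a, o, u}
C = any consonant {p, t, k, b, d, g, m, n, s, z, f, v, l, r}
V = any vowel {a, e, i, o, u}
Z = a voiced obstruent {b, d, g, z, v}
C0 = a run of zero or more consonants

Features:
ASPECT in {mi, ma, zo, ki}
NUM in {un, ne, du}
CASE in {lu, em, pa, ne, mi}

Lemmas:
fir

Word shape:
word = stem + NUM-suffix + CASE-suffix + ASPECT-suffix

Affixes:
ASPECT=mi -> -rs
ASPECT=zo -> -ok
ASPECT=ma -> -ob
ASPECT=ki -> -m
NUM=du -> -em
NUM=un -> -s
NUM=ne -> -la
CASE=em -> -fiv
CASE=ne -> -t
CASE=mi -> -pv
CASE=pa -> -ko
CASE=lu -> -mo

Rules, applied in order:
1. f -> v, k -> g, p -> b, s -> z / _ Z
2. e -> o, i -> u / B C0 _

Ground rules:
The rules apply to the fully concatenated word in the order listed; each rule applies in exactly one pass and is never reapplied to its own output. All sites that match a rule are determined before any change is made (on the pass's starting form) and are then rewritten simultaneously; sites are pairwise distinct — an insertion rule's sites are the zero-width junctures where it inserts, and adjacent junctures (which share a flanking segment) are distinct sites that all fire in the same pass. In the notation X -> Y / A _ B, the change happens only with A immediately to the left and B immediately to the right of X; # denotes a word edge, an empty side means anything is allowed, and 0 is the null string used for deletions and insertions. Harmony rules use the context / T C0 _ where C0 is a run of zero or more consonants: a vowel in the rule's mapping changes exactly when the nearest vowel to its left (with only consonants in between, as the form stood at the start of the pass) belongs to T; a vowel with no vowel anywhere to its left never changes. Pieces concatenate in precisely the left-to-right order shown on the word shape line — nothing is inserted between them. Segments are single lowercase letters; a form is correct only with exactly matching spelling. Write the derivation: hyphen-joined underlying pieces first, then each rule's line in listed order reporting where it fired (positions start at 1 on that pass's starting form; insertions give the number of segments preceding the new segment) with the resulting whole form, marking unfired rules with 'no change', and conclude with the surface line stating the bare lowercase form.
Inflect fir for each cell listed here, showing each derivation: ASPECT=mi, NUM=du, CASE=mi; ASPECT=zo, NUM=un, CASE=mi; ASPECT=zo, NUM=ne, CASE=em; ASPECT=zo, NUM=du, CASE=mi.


cell ASPECT=mi, NUM=du, CASE=mi:
underlying: fir-em-pv-rs
1. f -> v, k -> g, p -> b, s -> z / _ Z: fires at position(s) 6: firembvrs
2. e -> o, i -> u / B C0 _: no change
surface: firembvrs

cell ASPECT=zo, NUM=un, CASE=mi:
underlying: fir-s-pv-ok
1. f -> v, k -> g, p -> b, s -> z / _ Z: fires at position(s) 5: firsbvok
2. e -> o, i -> u / B C0 _: no change
surface: firsbvok

cell ASPECT=zo, NUM=ne, CASE=em:
underlying: fir-la-fiv-ok
1. f -> v, k -> g, p -> b, s -> z / _ Z: no change
2. e -> o, i -> u / B C0 _: fires at position(s) 7: firlafuvok
surface: firlafuvok

cell ASPECT=zo, NUM=du, CASE=mi:
underlying: fir-em-pv-ok
1. f -> v, k -> g, p -> b, s -> z / _ Z: fires at position(s) 6: firembvok
2. e -> o, i -> u / B C0 _: no change
surface: firembvok


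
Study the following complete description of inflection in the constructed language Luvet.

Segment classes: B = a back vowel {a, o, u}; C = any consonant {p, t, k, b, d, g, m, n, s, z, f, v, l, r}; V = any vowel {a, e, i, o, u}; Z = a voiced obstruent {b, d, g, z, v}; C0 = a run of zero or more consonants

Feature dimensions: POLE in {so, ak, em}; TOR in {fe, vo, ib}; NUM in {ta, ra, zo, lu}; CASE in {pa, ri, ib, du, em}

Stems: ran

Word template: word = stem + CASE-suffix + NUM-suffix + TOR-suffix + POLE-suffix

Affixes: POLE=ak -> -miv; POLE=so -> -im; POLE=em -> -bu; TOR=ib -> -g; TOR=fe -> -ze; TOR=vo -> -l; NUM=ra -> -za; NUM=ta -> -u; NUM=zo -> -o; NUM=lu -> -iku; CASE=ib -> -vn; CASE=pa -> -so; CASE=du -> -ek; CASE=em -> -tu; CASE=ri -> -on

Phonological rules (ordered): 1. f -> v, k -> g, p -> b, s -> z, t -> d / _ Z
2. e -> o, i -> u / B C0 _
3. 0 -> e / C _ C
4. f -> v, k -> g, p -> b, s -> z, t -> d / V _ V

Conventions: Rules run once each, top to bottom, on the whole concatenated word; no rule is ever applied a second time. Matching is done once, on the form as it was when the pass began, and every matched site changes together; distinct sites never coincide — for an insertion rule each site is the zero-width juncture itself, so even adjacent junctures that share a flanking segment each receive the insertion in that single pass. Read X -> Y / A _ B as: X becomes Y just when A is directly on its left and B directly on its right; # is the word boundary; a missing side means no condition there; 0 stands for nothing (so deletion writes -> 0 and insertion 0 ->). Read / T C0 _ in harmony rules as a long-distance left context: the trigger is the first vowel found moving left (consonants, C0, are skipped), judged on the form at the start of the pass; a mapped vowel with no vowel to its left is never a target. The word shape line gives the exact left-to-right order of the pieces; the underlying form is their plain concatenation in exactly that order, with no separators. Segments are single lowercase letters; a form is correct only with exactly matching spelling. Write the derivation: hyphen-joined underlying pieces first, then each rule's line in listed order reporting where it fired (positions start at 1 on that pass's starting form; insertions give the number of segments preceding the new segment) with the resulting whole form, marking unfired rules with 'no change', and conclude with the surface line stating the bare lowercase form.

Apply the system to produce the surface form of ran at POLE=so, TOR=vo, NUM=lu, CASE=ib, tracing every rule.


underlying: ran-vn-iku-l-im
1. f -> v, k -> g, p -> b, s -> z, t -> d / _ Z: no change
2. e -> o, i -> u / B C0 _: fires at position(s) 6, 10: ranvnukulum
3. 0 -> e / C _ C: inserts after position(s) 3, 4: ranevenukulum
4. f -> v, k -> g, p -> b, s -> z, t -> d / V _ V: fires at position(s) 9: ranevenugulum
surface: ranevenugulum


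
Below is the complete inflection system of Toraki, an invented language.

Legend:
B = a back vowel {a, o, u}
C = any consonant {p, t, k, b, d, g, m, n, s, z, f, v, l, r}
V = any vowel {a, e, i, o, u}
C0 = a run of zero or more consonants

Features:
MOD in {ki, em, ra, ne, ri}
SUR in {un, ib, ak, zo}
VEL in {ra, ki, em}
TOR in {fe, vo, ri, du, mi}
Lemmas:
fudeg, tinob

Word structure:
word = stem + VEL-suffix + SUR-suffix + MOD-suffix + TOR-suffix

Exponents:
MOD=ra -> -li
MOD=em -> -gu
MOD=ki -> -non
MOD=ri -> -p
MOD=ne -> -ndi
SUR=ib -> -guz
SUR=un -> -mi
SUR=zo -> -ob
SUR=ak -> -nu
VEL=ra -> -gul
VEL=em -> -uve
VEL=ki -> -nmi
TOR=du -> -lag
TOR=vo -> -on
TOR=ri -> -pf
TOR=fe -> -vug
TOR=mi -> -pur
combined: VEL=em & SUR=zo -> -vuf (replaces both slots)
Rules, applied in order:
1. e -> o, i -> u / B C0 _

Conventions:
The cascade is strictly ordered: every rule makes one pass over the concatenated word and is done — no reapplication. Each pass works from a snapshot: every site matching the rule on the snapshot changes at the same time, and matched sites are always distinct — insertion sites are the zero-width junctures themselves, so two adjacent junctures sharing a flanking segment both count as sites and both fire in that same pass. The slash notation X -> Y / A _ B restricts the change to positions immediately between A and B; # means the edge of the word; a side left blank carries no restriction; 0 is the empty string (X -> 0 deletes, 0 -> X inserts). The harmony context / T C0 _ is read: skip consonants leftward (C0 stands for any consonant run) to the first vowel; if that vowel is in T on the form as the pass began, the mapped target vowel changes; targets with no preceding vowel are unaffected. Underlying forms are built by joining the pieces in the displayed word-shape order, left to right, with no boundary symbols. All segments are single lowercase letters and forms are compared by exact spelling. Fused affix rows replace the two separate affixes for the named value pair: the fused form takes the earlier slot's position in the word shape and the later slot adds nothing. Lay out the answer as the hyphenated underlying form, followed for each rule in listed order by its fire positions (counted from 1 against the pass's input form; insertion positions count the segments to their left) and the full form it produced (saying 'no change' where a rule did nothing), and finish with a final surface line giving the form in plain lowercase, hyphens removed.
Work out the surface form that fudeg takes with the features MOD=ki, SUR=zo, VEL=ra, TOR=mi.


underlying: fudeg-gul-ob-non-pur
1. e -> o, i -> u / B C0 _: fires at position(s) 4: fudoggulobnonpur
surface: fudoggulobnonpur


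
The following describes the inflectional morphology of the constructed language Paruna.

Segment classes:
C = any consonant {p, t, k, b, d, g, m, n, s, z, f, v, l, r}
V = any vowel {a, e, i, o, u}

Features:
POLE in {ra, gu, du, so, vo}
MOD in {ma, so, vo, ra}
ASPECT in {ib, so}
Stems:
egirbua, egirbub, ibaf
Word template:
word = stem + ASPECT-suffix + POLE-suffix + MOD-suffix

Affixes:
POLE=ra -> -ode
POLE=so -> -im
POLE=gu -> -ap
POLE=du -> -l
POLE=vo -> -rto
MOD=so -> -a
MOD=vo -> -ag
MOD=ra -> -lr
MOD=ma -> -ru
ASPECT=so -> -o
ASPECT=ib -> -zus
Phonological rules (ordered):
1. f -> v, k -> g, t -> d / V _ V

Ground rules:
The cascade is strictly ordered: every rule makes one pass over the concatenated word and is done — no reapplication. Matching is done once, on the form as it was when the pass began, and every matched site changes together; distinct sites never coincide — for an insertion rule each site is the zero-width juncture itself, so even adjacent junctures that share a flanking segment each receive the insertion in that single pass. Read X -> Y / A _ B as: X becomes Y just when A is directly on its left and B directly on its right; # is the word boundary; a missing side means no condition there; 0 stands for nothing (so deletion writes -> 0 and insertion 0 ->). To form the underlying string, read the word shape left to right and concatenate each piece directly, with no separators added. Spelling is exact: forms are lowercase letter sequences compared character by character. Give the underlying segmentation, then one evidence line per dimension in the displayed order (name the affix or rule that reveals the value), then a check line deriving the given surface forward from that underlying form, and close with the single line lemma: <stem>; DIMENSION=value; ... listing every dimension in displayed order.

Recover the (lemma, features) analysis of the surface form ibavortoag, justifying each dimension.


underlying: ibaf-o-rto-ag
POLE=vo - signalled by the affix -rto
MOD=vo - signalled by the affix -ag
ASPECT=so - signalled by the affix -o
check: ibafortoag -> ibavortoag
lemma: ibaf; POLE=vo; MOD=vo; ASPECT=so


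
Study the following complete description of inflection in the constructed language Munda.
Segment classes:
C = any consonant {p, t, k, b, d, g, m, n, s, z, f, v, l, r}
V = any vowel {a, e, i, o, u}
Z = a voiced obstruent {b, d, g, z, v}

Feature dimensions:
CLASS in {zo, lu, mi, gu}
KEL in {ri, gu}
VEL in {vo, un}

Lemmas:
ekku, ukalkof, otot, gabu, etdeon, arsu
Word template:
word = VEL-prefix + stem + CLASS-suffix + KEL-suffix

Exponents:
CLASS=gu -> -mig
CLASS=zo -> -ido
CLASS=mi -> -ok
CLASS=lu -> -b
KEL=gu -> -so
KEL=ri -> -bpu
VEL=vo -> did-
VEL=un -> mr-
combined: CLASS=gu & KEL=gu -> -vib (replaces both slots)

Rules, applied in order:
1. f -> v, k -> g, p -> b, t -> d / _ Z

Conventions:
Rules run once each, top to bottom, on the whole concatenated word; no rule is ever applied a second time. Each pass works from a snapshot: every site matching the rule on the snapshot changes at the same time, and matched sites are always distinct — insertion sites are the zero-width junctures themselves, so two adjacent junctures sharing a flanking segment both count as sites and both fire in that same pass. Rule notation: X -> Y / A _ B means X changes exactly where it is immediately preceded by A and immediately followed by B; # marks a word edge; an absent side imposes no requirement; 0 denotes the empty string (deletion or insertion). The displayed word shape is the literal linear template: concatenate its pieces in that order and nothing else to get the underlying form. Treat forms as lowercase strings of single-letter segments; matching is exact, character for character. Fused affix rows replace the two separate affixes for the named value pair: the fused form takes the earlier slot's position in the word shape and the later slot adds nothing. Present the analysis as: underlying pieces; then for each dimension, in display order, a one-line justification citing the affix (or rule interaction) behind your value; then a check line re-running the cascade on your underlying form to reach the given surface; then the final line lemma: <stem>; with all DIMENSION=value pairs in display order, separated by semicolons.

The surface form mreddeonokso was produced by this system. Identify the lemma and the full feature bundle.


underlying: mr-etdeon-ok-so
CLASS=mi - signalled by the affix -ok
KEL=gu - signalled by the affix -so
VEL=un - signalled by the affix mr-
check: mretdeonokso -> mreddeonokso
lemma: etdeon; CLASS=mi; KEL=gu; VEL=un


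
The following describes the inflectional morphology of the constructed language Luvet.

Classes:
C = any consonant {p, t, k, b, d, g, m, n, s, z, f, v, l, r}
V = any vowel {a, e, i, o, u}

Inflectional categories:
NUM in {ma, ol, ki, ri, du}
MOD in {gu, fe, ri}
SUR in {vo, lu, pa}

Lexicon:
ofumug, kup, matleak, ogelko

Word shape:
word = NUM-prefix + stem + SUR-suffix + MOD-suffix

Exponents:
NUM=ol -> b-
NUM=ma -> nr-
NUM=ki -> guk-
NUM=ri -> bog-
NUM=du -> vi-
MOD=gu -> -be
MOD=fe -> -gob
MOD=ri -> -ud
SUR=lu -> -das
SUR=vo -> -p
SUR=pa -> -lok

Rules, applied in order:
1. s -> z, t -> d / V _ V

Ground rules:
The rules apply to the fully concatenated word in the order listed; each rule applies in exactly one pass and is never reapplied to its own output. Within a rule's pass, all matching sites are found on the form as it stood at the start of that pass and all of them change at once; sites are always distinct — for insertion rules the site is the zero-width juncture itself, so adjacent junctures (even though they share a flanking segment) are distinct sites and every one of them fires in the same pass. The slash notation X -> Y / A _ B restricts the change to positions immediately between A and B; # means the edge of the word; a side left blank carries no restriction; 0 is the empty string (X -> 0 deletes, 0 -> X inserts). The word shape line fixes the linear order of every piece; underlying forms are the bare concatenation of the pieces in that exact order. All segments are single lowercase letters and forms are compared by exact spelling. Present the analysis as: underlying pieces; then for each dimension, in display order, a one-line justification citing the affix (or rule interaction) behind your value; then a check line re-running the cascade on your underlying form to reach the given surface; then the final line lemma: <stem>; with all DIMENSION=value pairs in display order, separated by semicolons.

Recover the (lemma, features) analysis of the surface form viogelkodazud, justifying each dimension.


underlying: vi-ogelko-das-ud
NUM=du - signalled by the affix vi-
MOD=ri - signalled by the affix -ud
SUR=lu - signalled by the affix -das
check: viogelkodasud -> viogelkodazud
lemma: ogelko; NUM=du; MOD=ri; SUR=lu
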